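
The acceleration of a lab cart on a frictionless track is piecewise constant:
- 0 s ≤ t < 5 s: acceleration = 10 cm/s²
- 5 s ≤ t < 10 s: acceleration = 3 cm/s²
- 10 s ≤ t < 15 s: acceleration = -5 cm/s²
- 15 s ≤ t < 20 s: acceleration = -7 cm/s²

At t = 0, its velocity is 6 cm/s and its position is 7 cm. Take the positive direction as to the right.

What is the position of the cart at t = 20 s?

914.5 cm

On each constant-a segment, Δv = aΔt and Δx = v₀Δt + ½aΔt²; chain segment to segment.
0–5 s: v starts 6 cm/s; Δx = 6·5 + ½·10·5² = 155 cm; v ends 56 cm/s.
5–10 s: v starts 56 cm/s; Δx = 56·5 + ½·3·5² = 317.5 cm; v ends 71 cm/s.
10–15 s: v starts 71 cm/s; Δx = 71·5 + ½·-5·5² = 292.5 cm; v ends 46 cm/s.
15–20 s: v starts 46 cm/s; Δx = 46·5 + ½·-7·5² = 142.5 cm; v ends 11 cm/s.
x(20) = 7 + Σ Δx = 914.5 cm.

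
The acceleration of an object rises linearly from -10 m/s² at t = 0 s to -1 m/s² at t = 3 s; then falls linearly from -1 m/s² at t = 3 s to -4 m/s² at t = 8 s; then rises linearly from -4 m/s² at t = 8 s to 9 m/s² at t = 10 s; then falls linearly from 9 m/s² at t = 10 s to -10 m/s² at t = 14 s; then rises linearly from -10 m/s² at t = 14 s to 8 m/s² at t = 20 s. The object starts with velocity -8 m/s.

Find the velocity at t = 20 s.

Δv equals the area under the a-t graph; then v = v₀ + Δv.
0–3 s: ½(-10 + -1)(3) = -16.5 m/s
3–8 s: ½(-1 + -4)(5) = -12.5 m/s
8–10 s: ½(-4 + 9)(2) = 5 m/s
10–14 s: ½(9 + -10)(4) = -2 m/s
14–20 s: ½(-10 + 8)(6) = -6 m/s
Δv = -32 m/s, so v(20) = -8 + (-32) = -40 m/s.

-40 m/s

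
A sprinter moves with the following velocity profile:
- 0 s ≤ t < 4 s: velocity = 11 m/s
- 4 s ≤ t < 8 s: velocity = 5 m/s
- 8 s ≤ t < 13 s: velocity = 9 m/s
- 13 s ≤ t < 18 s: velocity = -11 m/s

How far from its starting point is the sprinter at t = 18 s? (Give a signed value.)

54 m

Displacement is the signed area under the v-t curve.
0–4 s: 11 × 4 = 44 m
4–8 s: 5 × 4 = 20 m
8–13 s: 9 × 5 = 45 m
13–18 s: -11 × 5 = -55 m
Net displacement = 54 m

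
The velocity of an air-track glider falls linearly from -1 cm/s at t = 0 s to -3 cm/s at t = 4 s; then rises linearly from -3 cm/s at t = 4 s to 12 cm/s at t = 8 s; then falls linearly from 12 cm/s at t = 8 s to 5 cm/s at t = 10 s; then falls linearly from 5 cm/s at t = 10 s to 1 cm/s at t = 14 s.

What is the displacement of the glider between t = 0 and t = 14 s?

39 cm

Net displacement equals the area under the velocity-time graph (areas below the axis count negative).
0–4 s: ½(-1 + -3)(4) = -8 cm
4–8 s: ½(-3 + 12)(4) = 18 cm
8–10 s: ½(12 + 5)(2) = 17 cm
10–14 s: ½(5 + 1)(4) = 12 cm
Net displacement = 39 cm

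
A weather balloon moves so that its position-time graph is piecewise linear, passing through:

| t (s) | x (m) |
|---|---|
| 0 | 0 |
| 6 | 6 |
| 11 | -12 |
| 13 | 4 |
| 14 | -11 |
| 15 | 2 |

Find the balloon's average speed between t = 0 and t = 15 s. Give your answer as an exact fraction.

Average speed = (total path length)/(elapsed time); on a piecewise-linear x-t graph the path length is Σ|Δx|.
0–6 s: |Δx| = |6 − 0| = 6 m
6–11 s: |Δx| = |-12 − 6| = 18 m
11–13 s: |Δx| = |4 − -12| = 16 m
13–14 s: |Δx| = |-11 − 4| = 15 m
14–15 s: |Δx| = |2 − -11| = 13 m
Total path = 68 m; average speed = 68/15 = 68/15 m/s.

68/15 m/s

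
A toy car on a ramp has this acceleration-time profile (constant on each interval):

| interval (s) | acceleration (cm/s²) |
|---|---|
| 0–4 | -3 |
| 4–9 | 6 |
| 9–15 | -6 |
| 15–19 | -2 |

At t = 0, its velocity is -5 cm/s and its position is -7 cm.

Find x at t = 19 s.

-199 cm

On each constant-a segment, Δv = aΔt and Δx = v₀Δt + ½aΔt²; chain segment to segment.
0–4 s: v starts -5 cm/s; Δx = -5·4 + ½·-3·4² = -44 cm; v ends -17 cm/s.
4–9 s: v starts -17 cm/s; Δx = -17·5 + ½·6·5² = -10 cm; v ends 13 cm/s.
9–15 s: v starts 13 cm/s; Δx = 13·6 + ½·-6·6² = -30 cm; v ends -23 cm/s.
15–19 s: v starts -23 cm/s; Δx = -23·4 + ½·-2·4² = -108 cm; v ends -31 cm/s.
x(19) = -7 + Σ Δx = -199 cm.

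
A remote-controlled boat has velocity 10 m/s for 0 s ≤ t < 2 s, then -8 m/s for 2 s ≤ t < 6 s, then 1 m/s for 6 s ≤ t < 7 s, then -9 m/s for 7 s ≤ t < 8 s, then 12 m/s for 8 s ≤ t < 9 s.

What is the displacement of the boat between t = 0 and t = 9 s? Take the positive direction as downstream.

Net displacement equals the area under the velocity-time graph (areas below the axis count negative).
0–2 s: 10 × 2 = 20 m
2–6 s: -8 × 4 = -32 m
6–7 s: 1 × 1 = 1 m
7–8 s: -9 × 1 = -9 m
8–9 s: 12 × 1 = 12 m
Net displacement = -8 m

-8 m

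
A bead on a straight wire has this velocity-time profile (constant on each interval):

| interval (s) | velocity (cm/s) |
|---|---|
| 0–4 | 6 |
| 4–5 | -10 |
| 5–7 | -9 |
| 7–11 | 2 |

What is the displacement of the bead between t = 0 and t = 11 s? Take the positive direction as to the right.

Displacement is the signed area under the v-t curve.
0–4 s: 6 × 4 = 24 cm
4–5 s: -10 × 1 = -10 cm
5–7 s: -9 × 2 = -18 cm
7–11 s: 2 × 4 = 8 cm
Net displacement = 4 cm

4 cm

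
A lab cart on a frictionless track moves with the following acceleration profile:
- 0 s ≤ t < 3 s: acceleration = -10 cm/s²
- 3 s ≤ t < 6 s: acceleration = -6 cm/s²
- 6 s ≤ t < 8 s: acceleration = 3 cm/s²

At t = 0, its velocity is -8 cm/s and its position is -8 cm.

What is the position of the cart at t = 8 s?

On each constant-a segment, Δv = aΔt and Δx = v₀Δt + ½aΔt²; chain segment to segment.
0–3 s: v starts -8 cm/s; Δx = -8·3 + ½·-10·3² = -69 cm; v ends -38 cm/s.
3–6 s: v starts -38 cm/s; Δx = -38·3 + ½·-6·3² = -141 cm; v ends -56 cm/s.
6–8 s: v starts -56 cm/s; Δx = -56·2 + ½·3·2² = -106 cm; v ends -50 cm/s.
x(8) = -8 + Σ Δx = -324 cm.

-324 cm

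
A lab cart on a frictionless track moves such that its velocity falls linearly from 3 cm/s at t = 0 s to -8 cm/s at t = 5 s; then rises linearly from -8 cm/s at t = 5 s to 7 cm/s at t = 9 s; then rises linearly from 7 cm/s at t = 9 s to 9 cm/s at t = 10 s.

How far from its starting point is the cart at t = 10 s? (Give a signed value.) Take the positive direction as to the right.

-6.5 cm

Net displacement equals the area under the velocity-time graph (areas below the axis count negative).
0–5 s: ½(3 + -8)(5) = -12.5 cm
5–9 s: ½(-8 + 7)(4) = -2 cm
9–10 s: ½(7 + 9)(1) = 8 cm
Net displacement = -6.5 cm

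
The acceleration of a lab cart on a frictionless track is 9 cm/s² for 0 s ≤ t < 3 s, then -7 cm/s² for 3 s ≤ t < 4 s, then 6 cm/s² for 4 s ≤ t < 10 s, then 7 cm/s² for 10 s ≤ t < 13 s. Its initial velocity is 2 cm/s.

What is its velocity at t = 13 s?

Δv equals the area under the a-t graph; then v = v₀ + Δv.
0–3 s: 9 × 3 = 27 cm/s
3–4 s: -7 × 1 = -7 cm/s
4–10 s: 6 × 6 = 36 cm/s
10–13 s: 7 × 3 = 21 cm/s
Δv = 77 cm/s, so v(13) = 2 + (77) = 79 cm/s.

79 cm/s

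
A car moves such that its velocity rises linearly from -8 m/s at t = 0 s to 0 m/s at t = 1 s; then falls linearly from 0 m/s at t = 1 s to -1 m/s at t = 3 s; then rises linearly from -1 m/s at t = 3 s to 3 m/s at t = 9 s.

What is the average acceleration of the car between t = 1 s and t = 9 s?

0.375 m/s²

Average acceleration = Δv/Δt = (3 − 0)/(9 − 1) = 0.375 m/s².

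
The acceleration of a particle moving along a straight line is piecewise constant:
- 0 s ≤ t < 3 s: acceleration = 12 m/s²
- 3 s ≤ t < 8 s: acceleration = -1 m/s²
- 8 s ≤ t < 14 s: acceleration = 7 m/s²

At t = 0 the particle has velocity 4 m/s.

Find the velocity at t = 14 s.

Δv equals the area under the a-t graph; then v = v₀ + Δv.
0–3 s: 12 × 3 = 36 m/s
3–8 s: -1 × 5 = -5 m/s
8–14 s: 7 × 6 = 42 m/s
Δv = 73 m/s, so v(14) = 4 + (73) = 77 m/s.

77 m/s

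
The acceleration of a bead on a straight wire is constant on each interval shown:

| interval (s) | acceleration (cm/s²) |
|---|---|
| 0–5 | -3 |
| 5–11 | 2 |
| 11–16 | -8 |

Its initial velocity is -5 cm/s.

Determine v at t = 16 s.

-48 cm/s

Δv equals the area under the a-t graph; then v = v₀ + Δv.
0–5 s: -3 × 5 = -15 cm/s
5–11 s: 2 × 6 = 12 cm/s
11–16 s: -8 × 5 = -40 cm/s
Δv = -43 cm/s, so v(16) = -5 + (-43) = -48 cm/s.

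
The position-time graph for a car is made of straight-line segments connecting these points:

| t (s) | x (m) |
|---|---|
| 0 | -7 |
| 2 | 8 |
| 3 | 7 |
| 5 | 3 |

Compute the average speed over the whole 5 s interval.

4 m/s

Average speed = (total path length)/(elapsed time); on a piecewise-linear x-t graph the path length is Σ|Δx|.
0–2 s: |Δx| = |8 − -7| = 15 m
2–3 s: |Δx| = |7 − 8| = 1 m
3–5 s: |Δx| = |3 − 7| = 4 m
Total path = 20 m; average speed = 20/5 = 4 m/s.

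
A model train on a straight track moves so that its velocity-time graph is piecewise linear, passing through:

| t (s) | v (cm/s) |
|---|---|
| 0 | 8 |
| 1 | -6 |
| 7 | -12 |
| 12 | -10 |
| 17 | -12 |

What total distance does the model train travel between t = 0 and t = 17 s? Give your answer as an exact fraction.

1173/7 cm

Distance (not displacement) is the total path length: add the absolute areas under v-t.
0–1 s: v = 0 at t = 4/7 s; triangle areas 16/7 + 9/7 = 25/7 cm
1–7 s: |½(-6 + -12)(6)| = 54 cm
7–12 s: |½(-12 + -10)(5)| = 55 cm
12–17 s: |½(-10 + -12)(5)| = 55 cm
Total distance = 1173/7 cm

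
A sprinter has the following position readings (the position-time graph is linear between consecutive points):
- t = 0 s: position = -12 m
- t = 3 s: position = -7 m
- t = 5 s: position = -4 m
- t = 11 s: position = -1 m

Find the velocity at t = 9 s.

0.5 m/s

Velocity is the slope of the x-t graph on 5–11 s: (-1 − -4)/(11 − 5) = 0.5 m/s.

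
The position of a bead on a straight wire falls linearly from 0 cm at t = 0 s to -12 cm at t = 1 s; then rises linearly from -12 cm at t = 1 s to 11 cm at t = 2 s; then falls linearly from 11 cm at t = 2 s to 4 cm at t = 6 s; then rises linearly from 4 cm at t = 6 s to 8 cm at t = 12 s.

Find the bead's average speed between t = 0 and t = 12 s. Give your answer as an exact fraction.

23/6 cm/s

Average speed = (total path length)/(elapsed time); on a piecewise-linear x-t graph the path length is Σ|Δx|.
0–1 s: |Δx| = |-12 − 0| = 12 cm
1–2 s: |Δx| = |11 − -12| = 23 cm
2–6 s: |Δx| = |4 − 11| = 7 cm
6–12 s: |Δx| = |8 − 4| = 4 cm
Total path = 46 cm; average speed = 46/12 = 23/6 cm/s.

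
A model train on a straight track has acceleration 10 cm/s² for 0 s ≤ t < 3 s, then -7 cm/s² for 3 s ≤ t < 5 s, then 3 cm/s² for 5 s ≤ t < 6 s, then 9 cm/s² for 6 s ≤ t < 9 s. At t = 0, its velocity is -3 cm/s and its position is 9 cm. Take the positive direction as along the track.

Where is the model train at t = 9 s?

188 cm

On each constant-a segment, Δv = aΔt and Δx = v₀Δt + ½aΔt²; chain segment to segment.
0–3 s: v starts -3 cm/s; Δx = -3·3 + ½·10·3² = 36 cm; v ends 27 cm/s.
3–5 s: v starts 27 cm/s; Δx = 27·2 + ½·-7·2² = 40 cm; v ends 13 cm/s.
5–6 s: v starts 13 cm/s; Δx = 13·1 + ½·3·1² = 14.5 cm; v ends 16 cm/s.
6–9 s: v starts 16 cm/s; Δx = 16·3 + ½·9·3² = 88.5 cm; v ends 43 cm/s.
x(9) = 9 + Σ Δx = 188 cm.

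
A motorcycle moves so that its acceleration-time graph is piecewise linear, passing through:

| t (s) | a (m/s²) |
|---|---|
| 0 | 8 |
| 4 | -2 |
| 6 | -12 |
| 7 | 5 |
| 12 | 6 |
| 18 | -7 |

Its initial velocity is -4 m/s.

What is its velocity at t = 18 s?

Δv equals the area under the a-t graph; then v = v₀ + Δv.
0–4 s: ½(8 + -2)(4) = 12 m/s
4–6 s: ½(-2 + -12)(2) = -14 m/s
6–7 s: ½(-12 + 5)(1) = -3.5 m/s
7–12 s: ½(5 + 6)(5) = 27.5 m/s
12–18 s: ½(6 + -7)(6) = -3 m/s
Δv = 19 m/s, so v(18) = -4 + (19) = 15 m/s.

15 m/s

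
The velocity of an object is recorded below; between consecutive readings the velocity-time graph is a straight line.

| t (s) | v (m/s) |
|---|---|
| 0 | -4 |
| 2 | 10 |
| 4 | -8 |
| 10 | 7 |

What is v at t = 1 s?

On 0–2 s the graph is linear from -4 to 10 m/s: v(1) = -4 + (10 − -4)·(1 − 0)/(2 − 0) = 3 m/s.

3 m/s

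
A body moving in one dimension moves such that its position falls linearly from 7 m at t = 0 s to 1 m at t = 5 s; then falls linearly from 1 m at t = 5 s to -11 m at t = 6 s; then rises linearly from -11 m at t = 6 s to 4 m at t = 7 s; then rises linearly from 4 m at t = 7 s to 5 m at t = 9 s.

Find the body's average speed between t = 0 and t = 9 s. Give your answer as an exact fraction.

Average speed = (total path length)/(elapsed time); on a piecewise-linear x-t graph the path length is Σ|Δx|.
0–5 s: |Δx| = |1 − 7| = 6 m
5–6 s: |Δx| = |-11 − 1| = 12 m
6–7 s: |Δx| = |4 − -11| = 15 m
7–9 s: |Δx| = |5 − 4| = 1 m
Total path = 34 m; average speed = 34/9 = 34/9 m/s.

34/9 m/s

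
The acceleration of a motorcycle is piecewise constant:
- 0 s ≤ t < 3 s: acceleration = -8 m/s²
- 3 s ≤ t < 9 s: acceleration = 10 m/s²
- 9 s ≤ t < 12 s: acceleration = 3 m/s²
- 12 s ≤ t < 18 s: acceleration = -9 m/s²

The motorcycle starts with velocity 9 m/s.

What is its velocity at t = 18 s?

0 m/s

Δv equals the area under the a-t graph; then v = v₀ + Δv.
0–3 s: -8 × 3 = -24 m/s
3–9 s: 10 × 6 = 60 m/s
9–12 s: 3 × 3 = 9 m/s
12–18 s: -9 × 6 = -54 m/s
Δv = -9 m/s, so v(18) = 9 + (-9) = 0 m/s.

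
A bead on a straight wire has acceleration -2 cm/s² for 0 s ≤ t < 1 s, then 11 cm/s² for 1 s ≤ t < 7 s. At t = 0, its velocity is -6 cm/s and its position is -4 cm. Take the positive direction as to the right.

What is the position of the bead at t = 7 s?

On each constant-a segment, Δv = aΔt and Δx = v₀Δt + ½aΔt²; chain segment to segment.
0–1 s: v starts -6 cm/s; Δx = -6·1 + ½·-2·1² = -7 cm; v ends -8 cm/s.
1–7 s: v starts -8 cm/s; Δx = -8·6 + ½·11·6² = 150 cm; v ends 58 cm/s.
x(7) = -4 + Σ Δx = 139 cm.

139 cm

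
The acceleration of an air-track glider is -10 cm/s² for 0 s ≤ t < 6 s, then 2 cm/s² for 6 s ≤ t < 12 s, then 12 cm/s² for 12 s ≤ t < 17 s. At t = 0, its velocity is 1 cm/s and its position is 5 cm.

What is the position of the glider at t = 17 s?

On each constant-a segment, Δv = aΔt and Δx = v₀Δt + ½aΔt²; chain segment to segment.
0–6 s: v starts 1 cm/s; Δx = 1·6 + ½·-10·6² = -174 cm; v ends -59 cm/s.
6–12 s: v starts -59 cm/s; Δx = -59·6 + ½·2·6² = -318 cm; v ends -47 cm/s.
12–17 s: v starts -47 cm/s; Δx = -47·5 + ½·12·5² = -85 cm; v ends 13 cm/s.
x(17) = 5 + Σ Δx = -572 cm.

-572 cm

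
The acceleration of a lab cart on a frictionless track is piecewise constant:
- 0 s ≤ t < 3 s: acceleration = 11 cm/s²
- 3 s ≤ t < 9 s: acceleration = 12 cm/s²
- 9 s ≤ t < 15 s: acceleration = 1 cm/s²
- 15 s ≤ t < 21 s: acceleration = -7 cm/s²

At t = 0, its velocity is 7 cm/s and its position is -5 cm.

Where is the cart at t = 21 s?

On each constant-a segment, Δv = aΔt and Δx = v₀Δt + ½aΔt²; chain segment to segment.
0–3 s: v starts 7 cm/s; Δx = 7·3 + ½·11·3² = 70.5 cm; v ends 40 cm/s.
3–9 s: v starts 40 cm/s; Δx = 40·6 + ½·12·6² = 456 cm; v ends 112 cm/s.
9–15 s: v starts 112 cm/s; Δx = 112·6 + ½·1·6² = 690 cm; v ends 118 cm/s.
15–21 s: v starts 118 cm/s; Δx = 118·6 + ½·-7·6² = 582 cm; v ends 76 cm/s.
x(21) = -5 + Σ Δx = 1793.5 cm.

1793.5 cm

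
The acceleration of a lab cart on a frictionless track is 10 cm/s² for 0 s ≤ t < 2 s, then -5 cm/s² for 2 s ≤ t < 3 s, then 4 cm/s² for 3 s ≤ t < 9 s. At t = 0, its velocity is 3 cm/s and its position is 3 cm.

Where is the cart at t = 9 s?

229.5 cm

On each constant-a segment, Δv = aΔt and Δx = v₀Δt + ½aΔt²; chain segment to segment.
0–2 s: v starts 3 cm/s; Δx = 3·2 + ½·10·2² = 26 cm; v ends 23 cm/s.
2–3 s: v starts 23 cm/s; Δx = 23·1 + ½·-5·1² = 20.5 cm; v ends 18 cm/s.
3–9 s: v starts 18 cm/s; Δx = 18·6 + ½·4·6² = 180 cm; v ends 42 cm/s.
x(9) = 3 + Σ Δx = 229.5 cm.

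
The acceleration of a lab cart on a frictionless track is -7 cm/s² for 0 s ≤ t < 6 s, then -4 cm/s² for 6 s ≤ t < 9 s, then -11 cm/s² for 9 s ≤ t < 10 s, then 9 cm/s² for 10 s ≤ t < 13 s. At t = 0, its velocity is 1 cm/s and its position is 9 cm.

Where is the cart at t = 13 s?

-462 cm

On each constant-a segment, Δv = aΔt and Δx = v₀Δt + ½aΔt²; chain segment to segment.
0–6 s: v starts 1 cm/s; Δx = 1·6 + ½·-7·6² = -120 cm; v ends -41 cm/s.
6–9 s: v starts -41 cm/s; Δx = -41·3 + ½·-4·3² = -141 cm; v ends -53 cm/s.
9–10 s: v starts -53 cm/s; Δx = -53·1 + ½·-11·1² = -58.5 cm; v ends -64 cm/s.
10–13 s: v starts -64 cm/s; Δx = -64·3 + ½·9·3² = -151.5 cm; v ends -37 cm/s.
x(13) = 9 + Σ Δx = -462 cm.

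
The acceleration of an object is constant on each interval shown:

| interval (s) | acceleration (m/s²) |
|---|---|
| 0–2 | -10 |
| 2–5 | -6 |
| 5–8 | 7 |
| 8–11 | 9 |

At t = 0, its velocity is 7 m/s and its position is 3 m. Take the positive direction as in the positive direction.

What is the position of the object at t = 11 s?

-120 m

On each constant-a segment, Δv = aΔt and Δx = v₀Δt + ½aΔt²; chain segment to segment.
0–2 s: v starts 7 m/s; Δx = 7·2 + ½·-10·2² = -6 m; v ends -13 m/s.
2–5 s: v starts -13 m/s; Δx = -13·3 + ½·-6·3² = -66 m; v ends -31 m/s.
5–8 s: v starts -31 m/s; Δx = -31·3 + ½·7·3² = -61.5 m; v ends -10 m/s.
8–11 s: v starts -10 m/s; Δx = -10·3 + ½·9·3² = 10.5 m; v ends 17 m/s.
x(11) = 3 + Σ Δx = -120 m.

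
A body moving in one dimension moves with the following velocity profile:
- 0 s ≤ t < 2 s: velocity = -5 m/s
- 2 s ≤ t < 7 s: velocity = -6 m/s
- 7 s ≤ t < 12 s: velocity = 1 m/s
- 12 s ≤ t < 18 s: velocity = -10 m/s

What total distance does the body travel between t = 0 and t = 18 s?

105 m

Distance (not displacement) is the total path length: add the absolute areas under v-t.
0–2 s: |-5| × 2 = 10 m
2–7 s: |-6| × 5 = 30 m
7–12 s: |1| × 5 = 5 m
12–18 s: |-10| × 6 = 60 m
Total distance = 105 m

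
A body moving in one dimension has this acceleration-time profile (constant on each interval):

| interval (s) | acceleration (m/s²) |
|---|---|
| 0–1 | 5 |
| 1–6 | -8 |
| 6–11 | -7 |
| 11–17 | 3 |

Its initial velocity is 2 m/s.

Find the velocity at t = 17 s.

-50 m/s

Δv equals the area under the a-t graph; then v = v₀ + Δv.
0–1 s: 5 × 1 = 5 m/s
1–6 s: -8 × 5 = -40 m/s
6–11 s: -7 × 5 = -35 m/s
11–17 s: 3 × 6 = 18 m/s
Δv = -52 m/s, so v(17) = 2 + (-52) = -50 m/s.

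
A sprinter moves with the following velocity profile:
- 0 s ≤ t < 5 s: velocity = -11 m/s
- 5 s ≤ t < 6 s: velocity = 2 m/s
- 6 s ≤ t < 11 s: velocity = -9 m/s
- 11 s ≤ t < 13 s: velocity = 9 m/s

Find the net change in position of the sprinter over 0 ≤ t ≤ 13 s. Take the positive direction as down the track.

Displacement is the signed area under the v-t curve.
0–5 s: -11 × 5 = -55 m
5–6 s: 2 × 1 = 2 m
6–11 s: -9 × 5 = -45 m
11–13 s: 9 × 2 = 18 m
Net displacement = -80 m

-80 m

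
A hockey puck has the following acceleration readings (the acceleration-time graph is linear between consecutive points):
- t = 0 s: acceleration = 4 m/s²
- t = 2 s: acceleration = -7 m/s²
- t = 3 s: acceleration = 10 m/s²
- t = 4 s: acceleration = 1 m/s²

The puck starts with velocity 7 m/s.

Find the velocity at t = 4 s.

11 m/s

Δv equals the area under the a-t graph; then v = v₀ + Δv.
0–2 s: ½(4 + -7)(2) = -3 m/s
2–3 s: ½(-7 + 10)(1) = 1.5 m/s
3–4 s: ½(10 + 1)(1) = 5.5 m/s
Δv = 4 m/s, so v(4) = 7 + (4) = 11 m/s.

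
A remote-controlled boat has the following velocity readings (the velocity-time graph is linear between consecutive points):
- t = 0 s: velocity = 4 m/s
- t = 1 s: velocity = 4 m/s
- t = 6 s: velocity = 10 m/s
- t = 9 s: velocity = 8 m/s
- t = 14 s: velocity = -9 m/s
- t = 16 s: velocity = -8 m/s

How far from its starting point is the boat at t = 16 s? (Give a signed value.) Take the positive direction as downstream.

Net displacement equals the area under the velocity-time graph (areas below the axis count negative).
0–1 s: 4 × 1 = 4 m
1–6 s: ½(4 + 10)(5) = 35 m
6–9 s: ½(10 + 8)(3) = 27 m
9–14 s: ½(8 + -9)(5) = -2.5 m
14–16 s: ½(-9 + -8)(2) = -17 m
Net displacement = 46.5 m

46.5 m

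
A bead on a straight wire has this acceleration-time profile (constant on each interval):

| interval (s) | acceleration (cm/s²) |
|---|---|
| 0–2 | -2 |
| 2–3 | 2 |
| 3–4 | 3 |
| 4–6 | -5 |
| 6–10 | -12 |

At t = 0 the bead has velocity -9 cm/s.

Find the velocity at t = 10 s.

Δv equals the area under the a-t graph; then v = v₀ + Δv.
0–2 s: -2 × 2 = -4 cm/s
2–3 s: 2 × 1 = 2 cm/s
3–4 s: 3 × 1 = 3 cm/s
4–6 s: -5 × 2 = -10 cm/s
6–10 s: -12 × 4 = -48 cm/s
Δv = -57 cm/s, so v(10) = -9 + (-57) = -66 cm/s.

-66 cm/s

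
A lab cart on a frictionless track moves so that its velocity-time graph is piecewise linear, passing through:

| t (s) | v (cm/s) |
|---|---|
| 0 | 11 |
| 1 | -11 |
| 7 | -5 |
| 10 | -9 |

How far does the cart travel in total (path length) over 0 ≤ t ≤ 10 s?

Total distance travelled is ∫|v| dt — sum the magnitudes of each area piece.
0–1 s: v = 0 at t = 0.5 s; triangle areas 2.75 + 2.75 = 5.5 cm
1–7 s: |½(-11 + -5)(6)| = 48 cm
7–10 s: |½(-5 + -9)(3)| = 21 cm
Total distance = 74.5 cm

74.5 cm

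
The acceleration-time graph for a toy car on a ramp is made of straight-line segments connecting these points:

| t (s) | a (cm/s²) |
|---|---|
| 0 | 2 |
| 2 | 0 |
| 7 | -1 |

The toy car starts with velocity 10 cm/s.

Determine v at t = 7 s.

9.5 cm/s

Δv equals the area under the a-t graph; then v = v₀ + Δv.
0–2 s: ½(2 + 0)(2) = 2 cm/s
2–7 s: ½(0 + -1)(5) = -2.5 cm/s
Δv = -0.5 cm/s, so v(7) = 10 + (-0.5) = 9.5 cm/s.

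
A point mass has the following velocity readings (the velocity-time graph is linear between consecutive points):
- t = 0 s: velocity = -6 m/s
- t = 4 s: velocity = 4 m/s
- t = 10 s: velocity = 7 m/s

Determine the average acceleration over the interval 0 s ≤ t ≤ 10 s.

1.3 m/s²

Average acceleration = Δv/Δt = (7 − -6)/(10 − 0) = 1.3 m/s².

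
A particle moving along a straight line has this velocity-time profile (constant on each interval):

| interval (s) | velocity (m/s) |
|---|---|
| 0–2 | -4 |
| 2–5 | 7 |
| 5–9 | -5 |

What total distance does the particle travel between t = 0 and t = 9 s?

Distance (not displacement) is the total path length: add the absolute areas under v-t.
0–2 s: |-4| × 2 = 8 m
2–5 s: |7| × 3 = 21 m
5–9 s: |-5| × 4 = 20 m
Total distance = 49 m

49 m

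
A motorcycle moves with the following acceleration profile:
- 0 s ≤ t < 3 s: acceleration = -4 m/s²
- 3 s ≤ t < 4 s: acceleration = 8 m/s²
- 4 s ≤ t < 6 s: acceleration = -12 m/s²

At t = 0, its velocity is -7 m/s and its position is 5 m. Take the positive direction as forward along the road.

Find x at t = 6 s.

On each constant-a segment, Δv = aΔt and Δx = v₀Δt + ½aΔt²; chain segment to segment.
0–3 s: v starts -7 m/s; Δx = -7·3 + ½·-4·3² = -39 m; v ends -19 m/s.
3–4 s: v starts -19 m/s; Δx = -19·1 + ½·8·1² = -15 m; v ends -11 m/s.
4–6 s: v starts -11 m/s; Δx = -11·2 + ½·-12·2² = -46 m; v ends -35 m/s.
x(6) = 5 + Σ Δx = -95 m.

-95 m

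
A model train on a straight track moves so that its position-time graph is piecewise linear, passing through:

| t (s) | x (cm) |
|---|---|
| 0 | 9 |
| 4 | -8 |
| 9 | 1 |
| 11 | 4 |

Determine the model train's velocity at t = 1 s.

Velocity is the slope of the x-t graph on 0–4 s: (-8 − 9)/(4 − 0) = -4.25 cm/s.

-4.25 cm/s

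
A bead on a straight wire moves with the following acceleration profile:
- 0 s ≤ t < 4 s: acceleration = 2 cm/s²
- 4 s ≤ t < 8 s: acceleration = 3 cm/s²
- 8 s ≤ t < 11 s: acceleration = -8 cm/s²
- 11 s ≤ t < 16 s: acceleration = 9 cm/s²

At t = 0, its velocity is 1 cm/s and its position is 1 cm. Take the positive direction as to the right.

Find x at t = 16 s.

205.5 cm

On each constant-a segment, Δv = aΔt and Δx = v₀Δt + ½aΔt²; chain segment to segment.
0–4 s: v starts 1 cm/s; Δx = 1·4 + ½·2·4² = 20 cm; v ends 9 cm/s.
4–8 s: v starts 9 cm/s; Δx = 9·4 + ½·3·4² = 60 cm; v ends 21 cm/s.
8–11 s: v starts 21 cm/s; Δx = 21·3 + ½·-8·3² = 27 cm; v ends -3 cm/s.
11–16 s: v starts -3 cm/s; Δx = -3·5 + ½·9·5² = 97.5 cm; v ends 42 cm/s.
x(16) = 1 + Σ Δx = 205.5 cm.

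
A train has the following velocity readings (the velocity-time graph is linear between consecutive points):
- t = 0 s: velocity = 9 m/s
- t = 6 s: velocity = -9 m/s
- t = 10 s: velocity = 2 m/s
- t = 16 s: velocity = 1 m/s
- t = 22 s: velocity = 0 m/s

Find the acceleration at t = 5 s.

Acceleration is the slope of the v-t graph on 0–6 s: (-9 − 9)/(6 − 0) = -3 m/s².

-3 m/s²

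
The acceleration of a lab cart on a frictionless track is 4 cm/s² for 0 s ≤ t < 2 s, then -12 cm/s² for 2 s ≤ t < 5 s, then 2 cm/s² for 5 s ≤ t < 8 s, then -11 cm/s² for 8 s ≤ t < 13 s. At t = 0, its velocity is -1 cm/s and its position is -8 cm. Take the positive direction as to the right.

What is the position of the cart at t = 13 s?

-365.5 cm

On each constant-a segment, Δv = aΔt and Δx = v₀Δt + ½aΔt²; chain segment to segment.
0–2 s: v starts -1 cm/s; Δx = -1·2 + ½·4·2² = 6 cm; v ends 7 cm/s.
2–5 s: v starts 7 cm/s; Δx = 7·3 + ½·-12·3² = -33 cm; v ends -29 cm/s.
5–8 s: v starts -29 cm/s; Δx = -29·3 + ½·2·3² = -78 cm; v ends -23 cm/s.
8–13 s: v starts -23 cm/s; Δx = -23·5 + ½·-11·5² = -252.5 cm; v ends -78 cm/s.
x(13) = -8 + Σ Δx = -365.5 cm.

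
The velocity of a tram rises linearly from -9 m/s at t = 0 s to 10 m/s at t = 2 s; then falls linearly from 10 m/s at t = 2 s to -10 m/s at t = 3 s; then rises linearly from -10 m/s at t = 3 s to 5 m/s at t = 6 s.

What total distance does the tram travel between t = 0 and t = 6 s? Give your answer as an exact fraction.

Distance (not displacement) is the total path length: add the absolute areas under v-t.
0–2 s: v = 0 at t = 18/19 s; triangle areas 81/19 + 100/19 = 181/19 m
2–3 s: v = 0 at t = 2.5 s; triangle areas 2.5 + 2.5 = 5 m
3–6 s: v = 0 at t = 5 s; triangle areas 10 + 2.5 = 12.5 m
Total distance = 1027/38 m

1027/38 m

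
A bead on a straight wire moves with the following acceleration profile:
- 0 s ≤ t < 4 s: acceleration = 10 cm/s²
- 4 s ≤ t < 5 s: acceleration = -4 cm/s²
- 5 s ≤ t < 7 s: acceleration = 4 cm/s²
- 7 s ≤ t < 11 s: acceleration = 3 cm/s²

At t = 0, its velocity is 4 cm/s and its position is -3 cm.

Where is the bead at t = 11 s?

On each constant-a segment, Δv = aΔt and Δx = v₀Δt + ½aΔt²; chain segment to segment.
0–4 s: v starts 4 cm/s; Δx = 4·4 + ½·10·4² = 96 cm; v ends 44 cm/s.
4–5 s: v starts 44 cm/s; Δx = 44·1 + ½·-4·1² = 42 cm; v ends 40 cm/s.
5–7 s: v starts 40 cm/s; Δx = 40·2 + ½·4·2² = 88 cm; v ends 48 cm/s.
7–11 s: v starts 48 cm/s; Δx = 48·4 + ½·3·4² = 216 cm; v ends 60 cm/s.
x(11) = -3 + Σ Δx = 439 cm.

439 cm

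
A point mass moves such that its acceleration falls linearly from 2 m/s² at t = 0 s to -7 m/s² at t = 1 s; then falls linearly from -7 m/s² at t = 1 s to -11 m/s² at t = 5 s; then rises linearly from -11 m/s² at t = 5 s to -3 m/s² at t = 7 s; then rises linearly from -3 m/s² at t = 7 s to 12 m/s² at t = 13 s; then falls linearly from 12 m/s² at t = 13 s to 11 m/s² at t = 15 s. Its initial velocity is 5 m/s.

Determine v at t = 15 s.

2.5 m/s

Δv equals the area under the a-t graph; then v = v₀ + Δv.
0–1 s: ½(2 + -7)(1) = -2.5 m/s
1–5 s: ½(-7 + -11)(4) = -36 m/s
5–7 s: ½(-11 + -3)(2) = -14 m/s
7–13 s: ½(-3 + 12)(6) = 27 m/s
13–15 s: ½(12 + 11)(2) = 23 m/s
Δv = -2.5 m/s, so v(15) = 5 + (-2.5) = 2.5 m/s.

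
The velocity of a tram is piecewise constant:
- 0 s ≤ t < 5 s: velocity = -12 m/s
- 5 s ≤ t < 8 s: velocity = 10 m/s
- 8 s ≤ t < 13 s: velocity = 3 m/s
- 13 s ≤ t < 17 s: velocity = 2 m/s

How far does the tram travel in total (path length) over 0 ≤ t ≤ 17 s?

Total distance travelled is ∫|v| dt — sum the magnitudes of each area piece.
0–5 s: |-12| × 5 = 60 m
5–8 s: |10| × 3 = 30 m
8–13 s: |3| × 5 = 15 m
13–17 s: |2| × 4 = 8 m
Total distance = 113 m

113 m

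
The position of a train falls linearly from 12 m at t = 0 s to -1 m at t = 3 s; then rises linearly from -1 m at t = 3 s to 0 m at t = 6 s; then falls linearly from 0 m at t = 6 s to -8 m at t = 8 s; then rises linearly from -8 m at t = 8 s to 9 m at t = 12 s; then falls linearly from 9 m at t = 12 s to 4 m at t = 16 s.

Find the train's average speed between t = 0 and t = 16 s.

2.75 m/s

Average speed = (total path length)/(elapsed time); on a piecewise-linear x-t graph the path length is Σ|Δx|.
0–3 s: |Δx| = |-1 − 12| = 13 m
3–6 s: |Δx| = |0 − -1| = 1 m
6–8 s: |Δx| = |-8 − 0| = 8 m
8–12 s: |Δx| = |9 − -8| = 17 m
12–16 s: |Δx| = |4 − 9| = 5 m
Total path = 44 m; average speed = 44/16 = 2.75 m/s.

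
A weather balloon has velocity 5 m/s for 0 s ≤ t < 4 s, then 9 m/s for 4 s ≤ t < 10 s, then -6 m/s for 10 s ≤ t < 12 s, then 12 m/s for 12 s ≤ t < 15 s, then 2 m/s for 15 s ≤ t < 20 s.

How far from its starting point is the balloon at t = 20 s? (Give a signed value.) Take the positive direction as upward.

108 m

Displacement is the signed area under the v-t curve.
0–4 s: 5 × 4 = 20 m
4–10 s: 9 × 6 = 54 m
10–12 s: -6 × 2 = -12 m
12–15 s: 12 × 3 = 36 m
15–20 s: 2 × 5 = 10 m
Net displacement = 108 m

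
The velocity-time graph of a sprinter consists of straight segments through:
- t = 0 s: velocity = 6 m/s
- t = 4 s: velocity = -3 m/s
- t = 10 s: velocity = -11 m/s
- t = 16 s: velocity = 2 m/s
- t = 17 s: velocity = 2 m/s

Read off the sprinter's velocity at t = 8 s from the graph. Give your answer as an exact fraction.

-25/3 m/s

On 4–10 s the graph is linear from -3 to -11 m/s: v(8) = -3 + (-11 − -3)·(8 − 4)/(10 − 4) = -25/3 m/s.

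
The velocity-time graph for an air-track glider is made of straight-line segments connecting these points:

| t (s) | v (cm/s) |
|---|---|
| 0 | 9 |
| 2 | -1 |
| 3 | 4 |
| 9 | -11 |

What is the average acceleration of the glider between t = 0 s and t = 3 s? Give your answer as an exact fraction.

-5/3 cm/s²

Average acceleration = Δv/Δt = (4 − 9)/(3 − 0) = -5/3 cm/s².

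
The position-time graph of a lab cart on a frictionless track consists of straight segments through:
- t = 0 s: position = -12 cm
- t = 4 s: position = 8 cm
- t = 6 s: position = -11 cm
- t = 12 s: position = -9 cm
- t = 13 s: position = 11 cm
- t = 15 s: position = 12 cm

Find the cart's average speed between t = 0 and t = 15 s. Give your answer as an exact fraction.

Average speed = (total path length)/(elapsed time); on a piecewise-linear x-t graph the path length is Σ|Δx|.
0–4 s: |Δx| = |8 − -12| = 20 cm
4–6 s: |Δx| = |-11 − 8| = 19 cm
6–12 s: |Δx| = |-9 − -11| = 2 cm
12–13 s: |Δx| = |11 − -9| = 20 cm
13–15 s: |Δx| = |12 − 11| = 1 cm
Total path = 62 cm; average speed = 62/15 = 62/15 cm/s.

62/15 cm/s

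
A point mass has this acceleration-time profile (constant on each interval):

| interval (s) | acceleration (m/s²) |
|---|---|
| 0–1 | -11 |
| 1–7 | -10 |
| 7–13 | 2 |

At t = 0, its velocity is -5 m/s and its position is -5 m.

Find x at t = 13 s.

On each constant-a segment, Δv = aΔt and Δx = v₀Δt + ½aΔt²; chain segment to segment.
0–1 s: v starts -5 m/s; Δx = -5·1 + ½·-11·1² = -10.5 m; v ends -16 m/s.
1–7 s: v starts -16 m/s; Δx = -16·6 + ½·-10·6² = -276 m; v ends -76 m/s.
7–13 s: v starts -76 m/s; Δx = -76·6 + ½·2·6² = -420 m; v ends -64 m/s.
x(13) = -5 + Σ Δx = -711.5 m.

-711.5 m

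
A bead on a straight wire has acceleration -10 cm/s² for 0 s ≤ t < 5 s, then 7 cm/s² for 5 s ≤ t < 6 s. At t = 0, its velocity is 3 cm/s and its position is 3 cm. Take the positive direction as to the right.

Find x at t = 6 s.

On each constant-a segment, Δv = aΔt and Δx = v₀Δt + ½aΔt²; chain segment to segment.
0–5 s: v starts 3 cm/s; Δx = 3·5 + ½·-10·5² = -110 cm; v ends -47 cm/s.
5–6 s: v starts -47 cm/s; Δx = -47·1 + ½·7·1² = -43.5 cm; v ends -40 cm/s.
x(6) = 3 + Σ Δx = -150.5 cm.

-150.5 cm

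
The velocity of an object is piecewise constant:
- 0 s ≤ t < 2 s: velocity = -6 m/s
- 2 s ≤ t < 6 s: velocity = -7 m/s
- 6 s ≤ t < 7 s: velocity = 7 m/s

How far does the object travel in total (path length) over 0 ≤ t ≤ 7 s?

47 m

Total distance travelled is ∫|v| dt — sum the magnitudes of each area piece.
0–2 s: |-6| × 2 = 12 m
2–6 s: |-7| × 4 = 28 m
6–7 s: |7| × 1 = 7 m
Total distance = 47 m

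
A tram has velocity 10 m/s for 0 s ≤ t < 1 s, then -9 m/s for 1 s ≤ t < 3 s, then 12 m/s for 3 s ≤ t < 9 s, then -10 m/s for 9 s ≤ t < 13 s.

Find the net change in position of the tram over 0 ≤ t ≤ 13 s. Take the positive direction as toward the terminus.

Net displacement equals the area under the velocity-time graph (areas below the axis count negative).
0–1 s: 10 × 1 = 10 m
1–3 s: -9 × 2 = -18 m
3–9 s: 12 × 6 = 72 m
9–13 s: -10 × 4 = -40 m
Net displacement = 24 m

24 m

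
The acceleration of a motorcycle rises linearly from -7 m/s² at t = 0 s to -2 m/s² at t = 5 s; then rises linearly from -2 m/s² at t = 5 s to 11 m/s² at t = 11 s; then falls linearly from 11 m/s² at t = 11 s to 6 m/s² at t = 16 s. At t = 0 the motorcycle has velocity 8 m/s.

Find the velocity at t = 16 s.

55 m/s

Δv equals the area under the a-t graph; then v = v₀ + Δv.
0–5 s: ½(-7 + -2)(5) = -22.5 m/s
5–11 s: ½(-2 + 11)(6) = 27 m/s
11–16 s: ½(11 + 6)(5) = 42.5 m/s
Δv = 47 m/s, so v(16) = 8 + (47) = 55 m/s.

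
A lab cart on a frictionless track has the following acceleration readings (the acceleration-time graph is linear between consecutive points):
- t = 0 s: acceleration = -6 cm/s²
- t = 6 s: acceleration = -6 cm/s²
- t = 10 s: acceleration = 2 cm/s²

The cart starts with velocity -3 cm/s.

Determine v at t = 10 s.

-47 cm/s

Δv equals the area under the a-t graph; then v = v₀ + Δv.
0–6 s: -6 × 6 = -36 cm/s
6–10 s: ½(-6 + 2)(4) = -8 cm/s
Δv = -44 cm/s, so v(10) = -3 + (-44) = -47 cm/s.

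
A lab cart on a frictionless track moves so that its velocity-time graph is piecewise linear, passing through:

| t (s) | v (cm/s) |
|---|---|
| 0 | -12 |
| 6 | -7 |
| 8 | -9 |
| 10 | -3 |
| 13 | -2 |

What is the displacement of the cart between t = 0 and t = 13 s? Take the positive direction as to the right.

-92.5 cm

Net displacement equals the area under the velocity-time graph (areas below the axis count negative).
0–6 s: ½(-12 + -7)(6) = -57 cm
6–8 s: ½(-7 + -9)(2) = -16 cm
8–10 s: ½(-9 + -3)(2) = -12 cm
10–13 s: ½(-3 + -2)(3) = -7.5 cm
Net displacement = -92.5 cm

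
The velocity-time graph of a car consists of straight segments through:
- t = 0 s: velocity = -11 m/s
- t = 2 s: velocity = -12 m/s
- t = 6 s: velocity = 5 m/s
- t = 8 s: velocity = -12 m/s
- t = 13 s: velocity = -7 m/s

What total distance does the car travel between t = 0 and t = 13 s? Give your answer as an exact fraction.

Distance (not displacement) is the total path length: add the absolute areas under v-t.
0–2 s: |½(-11 + -12)(2)| = 23 m
2–6 s: v = 0 at t = 82/17 s; triangle areas 288/17 + 50/17 = 338/17 m
6–8 s: v = 0 at t = 112/17 s; triangle areas 25/17 + 144/17 = 169/17 m
8–13 s: |½(-12 + -7)(5)| = 47.5 m
Total distance = 3411/34 m

3411/34 m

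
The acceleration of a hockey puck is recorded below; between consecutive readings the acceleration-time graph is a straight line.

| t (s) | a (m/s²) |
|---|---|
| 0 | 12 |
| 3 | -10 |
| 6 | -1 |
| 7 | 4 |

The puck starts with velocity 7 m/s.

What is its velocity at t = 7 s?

Δv equals the area under the a-t graph; then v = v₀ + Δv.
0–3 s: ½(12 + -10)(3) = 3 m/s
3–6 s: ½(-10 + -1)(3) = -16.5 m/s
6–7 s: ½(-1 + 4)(1) = 1.5 m/s
Δv = -12 m/s, so v(7) = 7 + (-12) = -5 m/s.

-5 m/s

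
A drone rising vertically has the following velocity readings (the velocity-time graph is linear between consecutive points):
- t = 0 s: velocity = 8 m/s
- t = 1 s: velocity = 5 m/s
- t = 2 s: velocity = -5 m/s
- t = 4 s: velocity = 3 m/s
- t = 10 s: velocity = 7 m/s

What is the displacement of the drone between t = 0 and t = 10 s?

34.5 m

Displacement is the signed area under the v-t curve.
0–1 s: ½(8 + 5)(1) = 6.5 m
1–2 s: ½(5 + -5)(1) = 0 m
2–4 s: ½(-5 + 3)(2) = -2 m
4–10 s: ½(3 + 7)(6) = 30 m
Net displacement = 34.5 m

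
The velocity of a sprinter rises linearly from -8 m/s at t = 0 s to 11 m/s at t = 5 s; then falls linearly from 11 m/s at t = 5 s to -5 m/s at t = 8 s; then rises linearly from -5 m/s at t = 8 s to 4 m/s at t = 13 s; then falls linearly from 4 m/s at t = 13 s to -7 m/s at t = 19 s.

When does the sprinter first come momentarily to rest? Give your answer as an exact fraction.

t = 40/19 s

v changes sign on 0–5 s (from -8 to 11); the graph is linear there, so v = 0 at t = 0 + (8)·(5 − 0)/(11 − -8) = 40/19 s.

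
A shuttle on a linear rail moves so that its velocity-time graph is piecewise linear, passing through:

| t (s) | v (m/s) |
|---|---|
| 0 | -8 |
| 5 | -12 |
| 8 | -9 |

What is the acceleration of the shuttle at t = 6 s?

Acceleration is the slope of the v-t graph on 5–8 s: (-9 − -12)/(8 − 5) = 1 m/s².

1 m/s²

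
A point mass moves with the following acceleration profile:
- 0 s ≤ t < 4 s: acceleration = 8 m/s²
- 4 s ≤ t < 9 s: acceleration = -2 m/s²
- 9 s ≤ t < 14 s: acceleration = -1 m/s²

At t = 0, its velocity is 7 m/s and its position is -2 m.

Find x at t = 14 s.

On each constant-a segment, Δv = aΔt and Δx = v₀Δt + ½aΔt²; chain segment to segment.
0–4 s: v starts 7 m/s; Δx = 7·4 + ½·8·4² = 92 m; v ends 39 m/s.
4–9 s: v starts 39 m/s; Δx = 39·5 + ½·-2·5² = 170 m; v ends 29 m/s.
9–14 s: v starts 29 m/s; Δx = 29·5 + ½·-1·5² = 132.5 m; v ends 24 m/s.
x(14) = -2 + Σ Δx = 392.5 m.

392.5 m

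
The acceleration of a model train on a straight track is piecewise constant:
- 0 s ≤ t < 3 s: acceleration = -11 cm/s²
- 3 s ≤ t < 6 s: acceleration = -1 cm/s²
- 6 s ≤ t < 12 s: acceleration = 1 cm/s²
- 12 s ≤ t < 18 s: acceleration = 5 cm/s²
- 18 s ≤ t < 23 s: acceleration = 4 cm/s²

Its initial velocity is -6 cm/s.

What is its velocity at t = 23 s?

14 cm/s

Δv equals the area under the a-t graph; then v = v₀ + Δv.
0–3 s: -11 × 3 = -33 cm/s
3–6 s: -1 × 3 = -3 cm/s
6–12 s: 1 × 6 = 6 cm/s
12–18 s: 5 × 6 = 30 cm/s
18–23 s: 4 × 5 = 20 cm/s
Δv = 20 cm/s, so v(23) = -6 + (20) = 14 cm/s.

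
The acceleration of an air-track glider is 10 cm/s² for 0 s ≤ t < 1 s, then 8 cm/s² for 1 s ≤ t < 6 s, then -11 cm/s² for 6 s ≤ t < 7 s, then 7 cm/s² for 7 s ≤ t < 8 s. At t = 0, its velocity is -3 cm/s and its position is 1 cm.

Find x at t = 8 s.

On each constant-a segment, Δv = aΔt and Δx = v₀Δt + ½aΔt²; chain segment to segment.
0–1 s: v starts -3 cm/s; Δx = -3·1 + ½·10·1² = 2 cm; v ends 7 cm/s.
1–6 s: v starts 7 cm/s; Δx = 7·5 + ½·8·5² = 135 cm; v ends 47 cm/s.
6–7 s: v starts 47 cm/s; Δx = 47·1 + ½·-11·1² = 41.5 cm; v ends 36 cm/s.
7–8 s: v starts 36 cm/s; Δx = 36·1 + ½·7·1² = 39.5 cm; v ends 43 cm/s.
x(8) = 1 + Σ Δx = 219 cm.

219 cm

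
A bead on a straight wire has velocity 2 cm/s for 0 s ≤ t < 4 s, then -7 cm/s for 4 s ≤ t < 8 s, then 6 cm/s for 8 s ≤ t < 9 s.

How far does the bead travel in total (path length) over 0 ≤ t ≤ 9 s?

Distance (not displacement) is the total path length: add the absolute areas under v-t.
0–4 s: |2| × 4 = 8 cm
4–8 s: |-7| × 4 = 28 cm
8–9 s: |6| × 1 = 6 cm
Total distance = 42 cm

42 cm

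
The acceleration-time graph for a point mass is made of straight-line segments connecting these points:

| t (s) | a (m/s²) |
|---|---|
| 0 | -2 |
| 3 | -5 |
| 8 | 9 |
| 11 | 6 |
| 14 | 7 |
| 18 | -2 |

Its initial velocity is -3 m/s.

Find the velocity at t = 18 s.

Δv equals the area under the a-t graph; then v = v₀ + Δv.
0–3 s: ½(-2 + -5)(3) = -10.5 m/s
3–8 s: ½(-5 + 9)(5) = 10 m/s
8–11 s: ½(9 + 6)(3) = 22.5 m/s
11–14 s: ½(6 + 7)(3) = 19.5 m/s
14–18 s: ½(7 + -2)(4) = 10 m/s
Δv = 51.5 m/s, so v(18) = -3 + (51.5) = 48.5 m/s.

48.5 m/s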